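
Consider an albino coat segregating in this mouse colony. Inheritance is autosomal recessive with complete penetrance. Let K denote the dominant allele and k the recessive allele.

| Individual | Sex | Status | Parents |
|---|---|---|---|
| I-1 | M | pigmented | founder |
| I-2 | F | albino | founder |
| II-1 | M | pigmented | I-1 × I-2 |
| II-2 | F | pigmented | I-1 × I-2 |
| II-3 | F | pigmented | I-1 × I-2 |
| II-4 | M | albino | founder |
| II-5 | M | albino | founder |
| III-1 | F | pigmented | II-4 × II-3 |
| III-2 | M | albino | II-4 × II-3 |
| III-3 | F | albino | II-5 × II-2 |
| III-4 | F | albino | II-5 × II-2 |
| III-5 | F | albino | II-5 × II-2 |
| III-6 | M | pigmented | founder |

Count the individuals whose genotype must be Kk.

Obligate heterozygotes: II-1 is pigmented so carries K and received k from I-2 (kk), so II-1 is Kk; II-2 is pigmented so carries K and received k from I-2 (kk), so II-2 is Kk; II-3 is pigmented so carries K and received k from I-2 (kk), so II-3 is Kk; III-1 is pigmented so carries K and received k from II-4 (kk), so III-1 is Kk.
Every other individual is either homozygous by phenotype or has at least one consistent homozygous assignment, so the count is 4.

4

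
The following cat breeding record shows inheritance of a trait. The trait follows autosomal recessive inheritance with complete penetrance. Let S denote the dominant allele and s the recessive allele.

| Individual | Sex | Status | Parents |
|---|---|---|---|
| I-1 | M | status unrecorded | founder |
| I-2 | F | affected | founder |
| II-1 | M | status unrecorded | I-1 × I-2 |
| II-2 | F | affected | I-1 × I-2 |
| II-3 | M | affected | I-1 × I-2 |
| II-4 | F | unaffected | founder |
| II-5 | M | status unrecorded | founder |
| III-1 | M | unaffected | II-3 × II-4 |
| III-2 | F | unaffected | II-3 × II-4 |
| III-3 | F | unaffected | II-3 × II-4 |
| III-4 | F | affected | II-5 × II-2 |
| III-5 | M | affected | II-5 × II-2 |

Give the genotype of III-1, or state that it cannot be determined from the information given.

From phenotype alone, III-1 is SS or Ss.
III-1 is unaffected so carries S and received s from II-3 (ss), so III-1 is Ss.

Ss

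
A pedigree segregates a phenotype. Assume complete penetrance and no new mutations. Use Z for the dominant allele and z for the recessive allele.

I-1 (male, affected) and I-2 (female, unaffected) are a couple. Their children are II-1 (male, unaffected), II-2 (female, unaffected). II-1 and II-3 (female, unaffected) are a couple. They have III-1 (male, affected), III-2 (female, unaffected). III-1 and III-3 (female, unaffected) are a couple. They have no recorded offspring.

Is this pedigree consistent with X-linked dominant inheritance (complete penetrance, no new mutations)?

No

Under X-linked dominant, II-2 (unaffected, female) cannot arise from I-1 (affected) × I-2 (unaffected).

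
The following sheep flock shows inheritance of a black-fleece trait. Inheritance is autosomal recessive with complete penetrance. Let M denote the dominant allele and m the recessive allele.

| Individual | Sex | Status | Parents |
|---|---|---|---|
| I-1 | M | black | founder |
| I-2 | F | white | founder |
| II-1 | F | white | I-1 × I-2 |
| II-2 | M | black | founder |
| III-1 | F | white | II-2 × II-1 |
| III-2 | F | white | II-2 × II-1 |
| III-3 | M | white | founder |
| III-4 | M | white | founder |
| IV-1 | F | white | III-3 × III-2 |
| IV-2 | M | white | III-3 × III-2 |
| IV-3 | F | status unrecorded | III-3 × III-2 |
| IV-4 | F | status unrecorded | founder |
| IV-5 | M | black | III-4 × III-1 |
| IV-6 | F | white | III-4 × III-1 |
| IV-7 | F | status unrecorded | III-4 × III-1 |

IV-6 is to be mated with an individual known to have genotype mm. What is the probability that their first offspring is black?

1/3

III-4 is white so carries M and passed m to IV-5 (mm), so III-4 is Mm.
III-1 is white so carries M and received m from II-2 (mm), so III-1 is Mm.
IV-6 is a white offspring of III-4 (Mm) × III-1 (Mm), whose cross gives 1/4 MM : 1/2 Mm : 1/4 mm; conditioning on being white, IV-6 is MM with probability 1/3, Mm with probability 2/3.
Summing over parental genotype combinations, P(offspring is black) = 2/3·1/2 = 1/3.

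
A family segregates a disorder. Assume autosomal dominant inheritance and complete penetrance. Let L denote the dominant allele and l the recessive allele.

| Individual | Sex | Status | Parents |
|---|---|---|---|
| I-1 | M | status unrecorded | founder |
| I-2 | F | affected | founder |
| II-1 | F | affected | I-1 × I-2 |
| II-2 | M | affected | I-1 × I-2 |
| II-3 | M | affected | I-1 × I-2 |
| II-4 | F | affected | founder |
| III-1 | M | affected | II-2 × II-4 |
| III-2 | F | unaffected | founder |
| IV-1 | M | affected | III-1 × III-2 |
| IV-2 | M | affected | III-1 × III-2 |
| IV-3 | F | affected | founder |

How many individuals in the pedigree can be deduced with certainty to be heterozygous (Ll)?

2

Obligate heterozygotes: IV-1 is affected so carries L and received l from III-2 (ll), so IV-1 is Ll; IV-2 is affected so carries L and received l from III-2 (ll), so IV-2 is Ll.
Every other individual is either homozygous by phenotype or has at least one consistent homozygous assignment, so the count is 2.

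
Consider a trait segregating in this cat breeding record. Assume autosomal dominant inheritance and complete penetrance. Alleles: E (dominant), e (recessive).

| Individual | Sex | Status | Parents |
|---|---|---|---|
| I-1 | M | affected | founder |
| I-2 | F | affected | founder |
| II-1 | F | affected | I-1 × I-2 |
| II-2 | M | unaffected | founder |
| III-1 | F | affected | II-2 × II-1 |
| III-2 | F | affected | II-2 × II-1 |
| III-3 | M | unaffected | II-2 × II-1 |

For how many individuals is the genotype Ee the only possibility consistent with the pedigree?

Obligate heterozygotes: II-1 is affected so carries E and passed e to III-3 (ee), so II-1 is Ee; III-1 is affected so carries E and received e from II-2 (ee), so III-1 is Ee; III-2 is affected so carries E and received e from II-2 (ee), so III-2 is Ee.
Every other individual is either homozygous by phenotype or has at least one consistent homozygous assignment, so the count is 3.

3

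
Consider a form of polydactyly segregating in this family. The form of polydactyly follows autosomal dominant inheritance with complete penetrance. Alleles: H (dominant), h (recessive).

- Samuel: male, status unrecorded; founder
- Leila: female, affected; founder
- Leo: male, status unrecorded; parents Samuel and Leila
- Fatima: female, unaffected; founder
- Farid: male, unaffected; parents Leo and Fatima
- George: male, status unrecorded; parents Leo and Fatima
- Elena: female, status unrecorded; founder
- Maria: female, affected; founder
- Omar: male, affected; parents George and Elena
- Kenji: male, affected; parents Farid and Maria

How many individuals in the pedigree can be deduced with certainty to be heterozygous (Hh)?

Obligate heterozygotes: Kenji is affected so carries H and received h from Farid (hh), so Kenji is Hh.
Every other individual is either homozygous by phenotype or has at least one consistent homozygous assignment, so the count is 1.

1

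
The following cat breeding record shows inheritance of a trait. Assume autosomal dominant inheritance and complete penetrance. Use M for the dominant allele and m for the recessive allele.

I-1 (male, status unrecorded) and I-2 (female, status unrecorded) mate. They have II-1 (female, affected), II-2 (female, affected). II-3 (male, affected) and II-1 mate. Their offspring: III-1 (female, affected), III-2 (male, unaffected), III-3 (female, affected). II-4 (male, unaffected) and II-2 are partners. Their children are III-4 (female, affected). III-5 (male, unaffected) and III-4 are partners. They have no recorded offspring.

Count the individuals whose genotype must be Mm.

3

Obligate heterozygotes: II-1 is affected so carries M and passed m to III-2 (mm), so II-1 is Mm; II-3 is affected so carries M and passed m to III-2 (mm), so II-3 is Mm; III-4 is affected so carries M and received m from II-4 (mm), so III-4 is Mm.
Every other individual is either homozygous by phenotype or has at least one consistent homozygous assignment, so the count is 3.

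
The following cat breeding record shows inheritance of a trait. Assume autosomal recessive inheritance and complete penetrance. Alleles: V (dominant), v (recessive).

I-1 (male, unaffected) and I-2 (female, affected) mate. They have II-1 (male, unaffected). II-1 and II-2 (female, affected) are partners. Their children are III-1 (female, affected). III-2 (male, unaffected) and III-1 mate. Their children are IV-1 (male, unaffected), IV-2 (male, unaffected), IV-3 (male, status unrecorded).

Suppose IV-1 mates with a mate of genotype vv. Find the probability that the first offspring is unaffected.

1/2

IV-1 is unaffected so carries V and received v from III-1 (vv), so IV-1 is Vv.
The cross gives 1/2 Vv : 1/2 vv, so P(offspring is unaffected) = 1/2.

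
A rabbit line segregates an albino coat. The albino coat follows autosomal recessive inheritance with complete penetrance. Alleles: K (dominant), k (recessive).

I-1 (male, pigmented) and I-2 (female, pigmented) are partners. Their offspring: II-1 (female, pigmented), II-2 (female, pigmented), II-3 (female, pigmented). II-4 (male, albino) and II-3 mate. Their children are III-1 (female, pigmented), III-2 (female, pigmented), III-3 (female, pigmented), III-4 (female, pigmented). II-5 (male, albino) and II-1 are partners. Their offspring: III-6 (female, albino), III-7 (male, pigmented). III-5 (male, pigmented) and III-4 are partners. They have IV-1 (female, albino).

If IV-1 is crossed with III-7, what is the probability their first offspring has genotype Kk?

1/2

IV-1 is albino, so IV-1 is kk.
III-7 is pigmented so carries K and received k from II-5 (kk), so III-7 is Kk.
The cross gives 1/2 Kk : 1/2 kk, so P(offspring has genotype Kk) = 1/2.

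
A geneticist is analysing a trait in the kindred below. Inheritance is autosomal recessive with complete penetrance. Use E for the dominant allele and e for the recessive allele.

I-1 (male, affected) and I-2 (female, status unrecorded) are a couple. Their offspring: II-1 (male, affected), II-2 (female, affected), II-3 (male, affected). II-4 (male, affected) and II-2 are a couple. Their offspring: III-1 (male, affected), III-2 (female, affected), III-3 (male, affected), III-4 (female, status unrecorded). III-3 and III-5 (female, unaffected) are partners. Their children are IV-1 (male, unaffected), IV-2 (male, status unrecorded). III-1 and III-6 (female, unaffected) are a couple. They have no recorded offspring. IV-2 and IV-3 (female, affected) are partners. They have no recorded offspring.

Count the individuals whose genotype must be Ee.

1

Obligate heterozygotes: IV-1 is unaffected so carries E and received e from III-3 (ee), so IV-1 is Ee.
Every other individual is either homozygous by phenotype or has at least one consistent homozygous assignment, so the count is 1.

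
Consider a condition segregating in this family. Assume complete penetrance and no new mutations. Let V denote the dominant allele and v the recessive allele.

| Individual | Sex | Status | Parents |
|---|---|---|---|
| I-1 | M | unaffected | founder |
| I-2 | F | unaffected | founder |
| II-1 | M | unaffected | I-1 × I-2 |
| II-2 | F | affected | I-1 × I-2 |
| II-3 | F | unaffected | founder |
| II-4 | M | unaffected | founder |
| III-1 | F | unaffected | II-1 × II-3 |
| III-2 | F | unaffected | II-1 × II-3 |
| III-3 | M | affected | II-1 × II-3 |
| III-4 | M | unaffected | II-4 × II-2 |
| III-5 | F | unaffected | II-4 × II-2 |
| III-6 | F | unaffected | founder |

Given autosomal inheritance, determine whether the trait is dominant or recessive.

recessive

I-1 and I-2 are both unaffected yet have an affected child II-2. Under dominance, an affected child requires at least one affected parent, so the trait cannot be dominant.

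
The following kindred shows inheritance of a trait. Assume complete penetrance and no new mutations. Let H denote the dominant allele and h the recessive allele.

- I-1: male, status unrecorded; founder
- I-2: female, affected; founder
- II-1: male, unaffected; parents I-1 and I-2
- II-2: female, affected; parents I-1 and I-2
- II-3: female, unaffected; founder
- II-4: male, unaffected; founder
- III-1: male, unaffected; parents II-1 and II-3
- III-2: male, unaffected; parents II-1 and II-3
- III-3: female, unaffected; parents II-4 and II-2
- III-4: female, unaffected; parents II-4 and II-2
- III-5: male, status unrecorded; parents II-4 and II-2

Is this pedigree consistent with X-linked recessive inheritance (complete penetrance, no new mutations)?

No

Under X-linked recessive, II-1 (unaffected, male) cannot arise from I-1 (unrecorded) × I-2 (affected).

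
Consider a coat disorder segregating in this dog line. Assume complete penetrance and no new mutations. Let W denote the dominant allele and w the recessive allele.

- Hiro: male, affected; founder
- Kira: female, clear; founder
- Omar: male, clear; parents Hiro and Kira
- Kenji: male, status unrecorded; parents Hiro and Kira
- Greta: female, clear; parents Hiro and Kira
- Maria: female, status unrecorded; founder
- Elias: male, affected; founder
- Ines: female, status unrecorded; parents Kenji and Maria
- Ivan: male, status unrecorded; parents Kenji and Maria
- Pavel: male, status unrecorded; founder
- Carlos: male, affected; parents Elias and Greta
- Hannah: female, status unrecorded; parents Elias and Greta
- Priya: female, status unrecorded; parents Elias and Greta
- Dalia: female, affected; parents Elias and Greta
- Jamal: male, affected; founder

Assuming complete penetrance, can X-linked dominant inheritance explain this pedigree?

No

Under X-linked dominant, Greta (clear, female) cannot arise from Hiro (affected) × Kira (clear).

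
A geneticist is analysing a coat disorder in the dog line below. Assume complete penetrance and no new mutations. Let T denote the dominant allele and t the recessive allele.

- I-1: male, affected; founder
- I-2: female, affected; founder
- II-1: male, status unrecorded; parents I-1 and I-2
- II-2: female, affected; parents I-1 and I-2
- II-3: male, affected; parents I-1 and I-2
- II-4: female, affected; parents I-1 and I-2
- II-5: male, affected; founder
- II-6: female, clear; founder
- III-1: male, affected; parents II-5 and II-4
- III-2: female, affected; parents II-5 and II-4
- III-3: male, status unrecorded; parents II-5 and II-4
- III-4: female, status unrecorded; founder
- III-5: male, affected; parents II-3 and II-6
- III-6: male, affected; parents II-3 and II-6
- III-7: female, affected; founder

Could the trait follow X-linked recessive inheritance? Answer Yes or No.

A consistent assignment under X-linked recessive exists: I-1 X^t Y, I-2 X^t X^t, II-1 X^t Y, II-2 X^t X^t, II-3 X^t Y, II-4 X^t X^t, II-5 X^t Y, II-6 X^T X^t, III-1 X^t Y, III-2 X^t X^t, III-3 X^t Y, III-4 X^T X^T, III-5 X^t Y, III-6 X^t Y, III-7 X^t X^t.
In this assignment every recorded phenotype matches its genotype and every non-founder's genotype is obtainable from its parents' genotypes, so the pedigree is consistent.

Yes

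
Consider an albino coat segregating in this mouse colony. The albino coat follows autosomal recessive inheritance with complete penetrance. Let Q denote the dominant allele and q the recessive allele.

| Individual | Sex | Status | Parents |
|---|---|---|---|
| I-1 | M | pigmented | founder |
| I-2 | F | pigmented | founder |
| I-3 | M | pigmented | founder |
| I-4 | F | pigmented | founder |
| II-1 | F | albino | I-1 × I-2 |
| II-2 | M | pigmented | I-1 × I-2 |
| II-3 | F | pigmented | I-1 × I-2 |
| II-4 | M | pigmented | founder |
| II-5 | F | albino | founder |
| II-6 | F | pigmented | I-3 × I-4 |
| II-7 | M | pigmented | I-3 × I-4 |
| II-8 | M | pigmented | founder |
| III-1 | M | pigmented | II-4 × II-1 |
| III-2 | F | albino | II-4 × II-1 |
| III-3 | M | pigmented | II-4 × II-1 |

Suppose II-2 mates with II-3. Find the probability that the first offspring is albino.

I-1 is pigmented so carries Q and passed q to II-1 (qq), so I-1 is Qq.
I-2 is pigmented so carries Q and passed q to II-1 (qq), so I-2 is Qq.
II-2 is a pigmented offspring of I-1 (Qq) × I-2 (Qq), whose cross gives 1/4 QQ : 1/2 Qq : 1/4 qq; conditioning on being pigmented, II-2 is QQ with probability 1/3, Qq with probability 2/3.
II-3 is a pigmented offspring of I-1 (Qq) × I-2 (Qq), whose cross gives 1/4 QQ : 1/2 Qq : 1/4 qq; conditioning on being pigmented, II-3 is QQ with probability 1/3, Qq with probability 2/3.
Summing over parental genotype combinations, P(offspring is albino) = 4/9·1/4 = 1/9.

1/9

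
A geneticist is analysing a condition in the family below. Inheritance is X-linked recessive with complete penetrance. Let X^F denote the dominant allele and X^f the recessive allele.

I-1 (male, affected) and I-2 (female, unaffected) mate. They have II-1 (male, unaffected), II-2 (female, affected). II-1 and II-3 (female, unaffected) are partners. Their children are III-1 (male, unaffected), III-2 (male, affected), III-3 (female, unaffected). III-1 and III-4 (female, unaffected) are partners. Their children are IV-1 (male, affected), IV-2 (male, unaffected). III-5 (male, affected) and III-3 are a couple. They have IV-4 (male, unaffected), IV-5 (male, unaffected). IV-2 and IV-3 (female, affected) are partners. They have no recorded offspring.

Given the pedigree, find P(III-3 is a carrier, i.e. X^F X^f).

II-1 is unaffected, so II-1 is X^F Y.
II-3 is unaffected so carries F and passed f to III-2 (X^f Y), so II-3 is X^F X^f.
Their cross gives offspring ratios 1/2 X^F X^F : 1/2 X^F X^f. Conditioning on III-3 being unaffected, P(X^F X^f) = 1/2 / 1 = 1/2 before taking III-3's own offspring into account.
III-5 is affected, so III-5 is X^f Y.
Now use III-3's offspring. Probability of each recorded status — unaffected son IV-4: 1/2 if III-3 is X^F X^f, 1 if X^F X^F; unaffected son IV-5: 1/2 if III-3 is X^F X^f, 1 if X^F X^F.
Bayes: P(X^F X^f) = 1/2·1/4 / (1/2·1/4 + 1/2·1) = 1/5.

1/5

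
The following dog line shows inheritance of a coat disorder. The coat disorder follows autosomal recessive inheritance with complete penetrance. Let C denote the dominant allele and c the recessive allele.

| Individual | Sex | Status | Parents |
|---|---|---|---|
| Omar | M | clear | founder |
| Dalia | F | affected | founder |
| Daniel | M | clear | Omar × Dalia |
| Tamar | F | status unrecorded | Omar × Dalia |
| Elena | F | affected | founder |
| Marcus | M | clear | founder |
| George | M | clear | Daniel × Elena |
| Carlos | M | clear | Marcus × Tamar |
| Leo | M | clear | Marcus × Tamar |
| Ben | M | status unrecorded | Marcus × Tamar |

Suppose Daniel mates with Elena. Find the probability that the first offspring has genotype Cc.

1/2

Daniel is clear so carries C and received c from Dalia (cc), so Daniel is Cc.
Elena is affected, so Elena is cc.
The cross gives 1/2 Cc : 1/2 cc, so P(offspring has genotype Cc) = 1/2.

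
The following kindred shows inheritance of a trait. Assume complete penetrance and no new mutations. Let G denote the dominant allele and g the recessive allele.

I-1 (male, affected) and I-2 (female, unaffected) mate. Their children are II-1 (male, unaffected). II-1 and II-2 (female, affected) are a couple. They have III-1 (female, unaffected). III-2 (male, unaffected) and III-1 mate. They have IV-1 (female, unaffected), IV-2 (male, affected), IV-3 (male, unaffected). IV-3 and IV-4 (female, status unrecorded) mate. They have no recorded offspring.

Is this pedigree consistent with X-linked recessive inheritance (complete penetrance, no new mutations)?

A consistent assignment under X-linked recessive exists: I-1 X^g Y, I-2 X^G X^G, II-1 X^G Y, II-2 X^g X^g, III-1 X^G X^g, III-2 X^G Y, IV-1 X^G X^G, IV-2 X^g Y, IV-3 X^G Y, IV-4 X^G X^G.
In this assignment every recorded phenotype matches its genotype and every non-founder's genotype is obtainable from its parents' genotypes, so the pedigree is consistent.

Yes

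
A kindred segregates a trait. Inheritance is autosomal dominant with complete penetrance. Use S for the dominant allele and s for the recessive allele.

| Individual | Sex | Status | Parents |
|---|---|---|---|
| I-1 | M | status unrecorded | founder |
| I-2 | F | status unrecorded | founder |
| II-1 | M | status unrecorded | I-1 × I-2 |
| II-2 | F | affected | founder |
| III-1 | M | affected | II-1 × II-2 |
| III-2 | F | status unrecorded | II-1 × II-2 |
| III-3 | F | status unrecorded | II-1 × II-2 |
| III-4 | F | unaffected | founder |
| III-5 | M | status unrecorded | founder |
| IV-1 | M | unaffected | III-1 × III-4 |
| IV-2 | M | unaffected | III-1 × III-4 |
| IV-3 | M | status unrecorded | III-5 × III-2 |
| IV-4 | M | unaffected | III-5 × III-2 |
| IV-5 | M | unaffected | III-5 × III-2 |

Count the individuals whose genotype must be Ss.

Obligate heterozygotes: III-1 is affected so carries S and passed s to IV-1 (ss), so III-1 is Ss.
Every other individual is either homozygous by phenotype or has at least one consistent homozygous assignment, so the count is 1.

1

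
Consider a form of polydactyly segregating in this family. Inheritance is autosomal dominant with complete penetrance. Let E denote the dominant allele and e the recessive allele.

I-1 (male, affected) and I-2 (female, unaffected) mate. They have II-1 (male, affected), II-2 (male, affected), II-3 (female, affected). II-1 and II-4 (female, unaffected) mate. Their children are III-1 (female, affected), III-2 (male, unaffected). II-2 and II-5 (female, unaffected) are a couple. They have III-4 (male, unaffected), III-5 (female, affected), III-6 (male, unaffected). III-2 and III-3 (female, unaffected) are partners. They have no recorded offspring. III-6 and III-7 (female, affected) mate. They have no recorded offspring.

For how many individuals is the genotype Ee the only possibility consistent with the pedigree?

5

Obligate heterozygotes: II-1 is affected so carries E and received e from I-2 (ee), so II-1 is Ee; II-2 is affected so carries E and received e from I-2 (ee), so II-2 is Ee; II-3 is affected so carries E and received e from I-2 (ee), so II-3 is Ee; III-1 is affected so carries E and received e from II-4 (ee), so III-1 is Ee; III-5 is affected so carries E and received e from II-5 (ee), so III-5 is Ee.
Every other individual is either homozygous by phenotype or has at least one consistent homozygous assignment, so the count is 5.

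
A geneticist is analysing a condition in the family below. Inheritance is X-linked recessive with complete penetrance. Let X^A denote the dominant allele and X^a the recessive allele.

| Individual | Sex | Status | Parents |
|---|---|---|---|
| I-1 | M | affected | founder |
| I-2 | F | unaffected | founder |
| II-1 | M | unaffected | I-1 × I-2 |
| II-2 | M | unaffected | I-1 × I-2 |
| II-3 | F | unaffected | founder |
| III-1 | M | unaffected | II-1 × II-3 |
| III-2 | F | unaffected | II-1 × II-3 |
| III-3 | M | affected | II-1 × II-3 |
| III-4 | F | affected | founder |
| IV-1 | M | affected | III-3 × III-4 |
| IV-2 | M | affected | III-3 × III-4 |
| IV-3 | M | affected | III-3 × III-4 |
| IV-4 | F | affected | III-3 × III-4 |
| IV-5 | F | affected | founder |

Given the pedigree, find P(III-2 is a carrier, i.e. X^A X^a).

II-1 is unaffected, so II-1 is X^A Y.
II-3 is unaffected so carries A and passed a to III-3 (X^a Y), so II-3 is X^A X^a.
Their cross gives offspring ratios 1/2 X^A X^A : 1/2 X^A X^a. Conditioning on III-2 being unaffected, P(X^A X^a) = 1/2 / 1 = 1/2.

1/2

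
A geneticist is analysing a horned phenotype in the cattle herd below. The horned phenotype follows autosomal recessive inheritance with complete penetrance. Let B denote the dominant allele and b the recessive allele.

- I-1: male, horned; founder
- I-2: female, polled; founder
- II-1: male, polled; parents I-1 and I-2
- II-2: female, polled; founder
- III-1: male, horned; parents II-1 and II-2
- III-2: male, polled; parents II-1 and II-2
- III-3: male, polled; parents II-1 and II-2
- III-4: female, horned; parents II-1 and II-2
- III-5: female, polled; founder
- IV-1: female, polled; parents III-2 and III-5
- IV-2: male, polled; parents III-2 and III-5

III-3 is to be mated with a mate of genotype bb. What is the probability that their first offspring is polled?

II-1 is polled so carries B and received b from I-1 (bb), so II-1 is Bb.
II-2 is polled so carries B and passed b to III-1 (bb), so II-2 is Bb.
III-3 is a polled offspring of II-1 (Bb) × II-2 (Bb), whose cross gives 1/4 BB : 1/2 Bb : 1/4 bb; conditioning on being polled, III-3 is BB with probability 1/3, Bb with probability 2/3.
Summing over parental genotype combinations, P(offspring is polled) = 1/3·1 + 2/3·1/2 = 2/3.

2/3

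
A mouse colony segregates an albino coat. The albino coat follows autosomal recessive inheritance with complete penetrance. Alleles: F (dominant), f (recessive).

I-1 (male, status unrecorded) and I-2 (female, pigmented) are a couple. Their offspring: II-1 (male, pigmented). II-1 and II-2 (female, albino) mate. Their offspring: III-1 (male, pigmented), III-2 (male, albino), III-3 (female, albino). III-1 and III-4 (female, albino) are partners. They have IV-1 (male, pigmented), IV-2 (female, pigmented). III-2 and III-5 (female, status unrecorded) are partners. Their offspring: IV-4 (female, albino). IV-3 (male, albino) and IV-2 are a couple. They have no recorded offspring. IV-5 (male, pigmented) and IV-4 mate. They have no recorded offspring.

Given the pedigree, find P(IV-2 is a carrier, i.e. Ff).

IV-2 is pigmented so carries F and received f from III-4 (ff), so IV-2 is Ff, giving P(Ff) = 1.

1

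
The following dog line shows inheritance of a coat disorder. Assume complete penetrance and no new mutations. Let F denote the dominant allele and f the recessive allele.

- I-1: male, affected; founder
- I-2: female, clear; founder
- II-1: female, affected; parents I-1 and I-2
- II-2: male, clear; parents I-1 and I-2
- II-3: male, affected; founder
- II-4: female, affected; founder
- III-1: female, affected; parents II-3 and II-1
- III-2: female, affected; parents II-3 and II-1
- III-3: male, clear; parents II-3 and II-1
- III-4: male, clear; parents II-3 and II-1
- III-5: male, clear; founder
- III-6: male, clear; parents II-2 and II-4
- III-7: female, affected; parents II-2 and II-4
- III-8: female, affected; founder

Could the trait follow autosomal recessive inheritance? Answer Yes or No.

No

Under autosomal recessive, III-3 (clear, male) cannot arise from II-3 (affected) × II-1 (affected).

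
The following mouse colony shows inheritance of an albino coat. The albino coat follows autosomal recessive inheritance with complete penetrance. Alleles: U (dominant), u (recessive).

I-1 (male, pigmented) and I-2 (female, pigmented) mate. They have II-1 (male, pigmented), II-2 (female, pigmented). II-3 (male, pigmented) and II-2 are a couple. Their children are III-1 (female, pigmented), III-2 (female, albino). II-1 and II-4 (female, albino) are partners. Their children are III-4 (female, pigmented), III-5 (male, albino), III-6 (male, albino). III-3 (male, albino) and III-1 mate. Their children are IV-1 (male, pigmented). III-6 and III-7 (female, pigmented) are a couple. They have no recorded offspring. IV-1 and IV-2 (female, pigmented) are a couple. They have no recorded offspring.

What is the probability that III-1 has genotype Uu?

1/2

II-3 is pigmented so carries U and passed u to III-2 (uu), so II-3 is Uu.
II-2 is pigmented so carries U and passed u to III-2 (uu), so II-2 is Uu.
Their cross gives offspring ratios 1/4 UU : 1/2 Uu : 1/4 uu. Conditioning on III-1 being pigmented, P(Uu) = 1/2 / 3/4 = 2/3 before taking III-1's own offspring into account.
III-3 is albino, so III-3 is uu.
Now use III-1's offspring. Probability of each recorded status — pigmented son IV-1: 1/2 if III-1 is Uu, 1 if UU.
Bayes: P(Uu) = 2/3·1/2 / (2/3·1/2 + 1/3·1) = 1/2.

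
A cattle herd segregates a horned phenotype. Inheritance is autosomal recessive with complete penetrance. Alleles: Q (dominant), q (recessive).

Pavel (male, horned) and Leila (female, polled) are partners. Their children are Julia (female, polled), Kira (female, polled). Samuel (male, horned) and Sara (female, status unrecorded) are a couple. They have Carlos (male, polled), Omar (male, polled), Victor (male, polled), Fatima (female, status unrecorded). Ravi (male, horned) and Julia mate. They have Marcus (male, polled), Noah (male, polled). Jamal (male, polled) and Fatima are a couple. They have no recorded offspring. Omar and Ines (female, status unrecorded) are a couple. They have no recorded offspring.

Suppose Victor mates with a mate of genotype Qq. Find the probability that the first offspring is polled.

3/4

Victor is polled so carries Q and received q from Samuel (qq), so Victor is Qq.
The cross gives 1/4 QQ : 1/2 Qq : 1/4 qq, so P(offspring is polled) = 3/4.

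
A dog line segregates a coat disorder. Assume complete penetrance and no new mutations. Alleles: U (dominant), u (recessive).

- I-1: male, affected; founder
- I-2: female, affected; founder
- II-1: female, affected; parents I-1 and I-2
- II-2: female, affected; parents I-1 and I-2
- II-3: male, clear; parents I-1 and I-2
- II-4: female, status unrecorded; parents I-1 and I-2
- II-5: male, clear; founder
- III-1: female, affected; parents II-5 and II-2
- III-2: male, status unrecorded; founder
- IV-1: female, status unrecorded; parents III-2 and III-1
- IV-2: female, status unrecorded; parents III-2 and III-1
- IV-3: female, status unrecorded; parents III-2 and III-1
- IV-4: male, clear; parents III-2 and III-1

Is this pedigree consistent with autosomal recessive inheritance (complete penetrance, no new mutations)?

No

Under autosomal recessive, II-3 (clear, male) cannot arise from I-1 (affected) × I-2 (affected).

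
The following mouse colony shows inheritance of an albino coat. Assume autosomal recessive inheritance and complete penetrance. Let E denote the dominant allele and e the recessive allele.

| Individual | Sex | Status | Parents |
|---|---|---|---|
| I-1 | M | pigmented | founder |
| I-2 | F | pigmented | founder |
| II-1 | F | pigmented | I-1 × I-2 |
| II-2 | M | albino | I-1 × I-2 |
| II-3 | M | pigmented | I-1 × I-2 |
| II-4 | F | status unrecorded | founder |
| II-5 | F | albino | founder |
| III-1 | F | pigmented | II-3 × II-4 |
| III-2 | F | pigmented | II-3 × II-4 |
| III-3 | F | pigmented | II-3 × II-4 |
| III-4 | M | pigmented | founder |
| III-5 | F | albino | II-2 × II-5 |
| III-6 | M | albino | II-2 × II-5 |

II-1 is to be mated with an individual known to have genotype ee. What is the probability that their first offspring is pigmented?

I-1 is pigmented so carries E and passed e to II-2 (ee), so I-1 is Ee.
I-2 is pigmented so carries E and passed e to II-2 (ee), so I-2 is Ee.
II-1 is a pigmented offspring of I-1 (Ee) × I-2 (Ee), whose cross gives 1/4 EE : 1/2 Ee : 1/4 ee; conditioning on being pigmented, II-1 is EE with probability 1/3, Ee with probability 2/3.
Summing over parental genotype combinations, P(offspring is pigmented) = 1/3·1 + 2/3·1/2 = 2/3.

2/3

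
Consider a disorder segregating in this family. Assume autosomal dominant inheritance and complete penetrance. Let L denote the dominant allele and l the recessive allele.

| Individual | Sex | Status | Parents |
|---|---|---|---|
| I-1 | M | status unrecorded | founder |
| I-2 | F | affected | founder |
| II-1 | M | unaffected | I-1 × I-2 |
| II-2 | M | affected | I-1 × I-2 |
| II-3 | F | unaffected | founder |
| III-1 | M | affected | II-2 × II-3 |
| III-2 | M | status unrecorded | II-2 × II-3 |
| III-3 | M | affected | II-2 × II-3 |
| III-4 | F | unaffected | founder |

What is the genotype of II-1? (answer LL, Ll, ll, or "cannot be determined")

II-1 is unaffected, so II-1 is ll.

ll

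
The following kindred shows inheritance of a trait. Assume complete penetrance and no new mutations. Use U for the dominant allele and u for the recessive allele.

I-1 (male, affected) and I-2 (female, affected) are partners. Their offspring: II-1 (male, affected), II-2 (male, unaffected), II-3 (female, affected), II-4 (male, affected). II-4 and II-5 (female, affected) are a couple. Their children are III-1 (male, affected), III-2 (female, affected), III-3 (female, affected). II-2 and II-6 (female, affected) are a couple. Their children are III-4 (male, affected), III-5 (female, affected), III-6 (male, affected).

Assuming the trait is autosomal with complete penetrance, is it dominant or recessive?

I-1 and I-2 are both affected yet have an unaffected child II-2. Under a recessive model two affected parents are homozygous and every child would be affected, so the trait cannot be recessive.

dominant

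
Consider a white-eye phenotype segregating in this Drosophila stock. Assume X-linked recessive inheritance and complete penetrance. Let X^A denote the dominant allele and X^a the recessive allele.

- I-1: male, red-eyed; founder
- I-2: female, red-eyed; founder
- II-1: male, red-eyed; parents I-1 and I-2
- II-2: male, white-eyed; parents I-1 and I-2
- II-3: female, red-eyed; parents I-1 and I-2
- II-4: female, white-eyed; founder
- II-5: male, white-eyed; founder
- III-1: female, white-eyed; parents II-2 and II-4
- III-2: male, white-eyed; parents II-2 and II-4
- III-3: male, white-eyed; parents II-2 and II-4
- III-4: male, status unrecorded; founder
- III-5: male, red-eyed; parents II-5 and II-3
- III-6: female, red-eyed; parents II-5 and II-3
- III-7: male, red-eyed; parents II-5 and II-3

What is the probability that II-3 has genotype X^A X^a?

1/9

I-1 is red-eyed, so I-1 is X^A Y.
I-2 is red-eyed so carries A and passed a to II-2 (X^a Y), so I-2 is X^A X^a.
Their cross gives offspring ratios 1/2 X^A X^A : 1/2 X^A X^a. Conditioning on II-3 being red-eyed, P(X^A X^a) = 1/2 / 1 = 1/2 before taking II-3's own offspring into account.
II-5 is white-eyed, so II-5 is X^a Y.
Now use II-3's offspring. Probability of each recorded status — red-eyed son III-5: 1/2 if II-3 is X^A X^a, 1 if X^A X^A; red-eyed daughter III-6: 1/2 if II-3 is X^A X^a, 1 if X^A X^A; red-eyed son III-7: 1/2 if II-3 is X^A X^a, 1 if X^A X^A.
Bayes: P(X^A X^a) = 1/2·1/8 / (1/2·1/8 + 1/2·1) = 1/9.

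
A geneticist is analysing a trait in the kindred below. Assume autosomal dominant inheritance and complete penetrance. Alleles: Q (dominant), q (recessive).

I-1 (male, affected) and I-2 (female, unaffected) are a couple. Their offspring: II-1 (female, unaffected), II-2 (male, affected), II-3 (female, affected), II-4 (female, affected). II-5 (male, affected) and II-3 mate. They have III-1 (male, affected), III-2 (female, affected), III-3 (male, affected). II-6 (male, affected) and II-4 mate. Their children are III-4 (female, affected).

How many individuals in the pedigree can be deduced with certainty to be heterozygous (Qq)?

4

Obligate heterozygotes: I-1 is affected so carries Q and passed q to II-1 (qq), so I-1 is Qq; II-2 is affected so carries Q and received q from I-2 (qq), so II-2 is Qq; II-3 is affected so carries Q and received q from I-2 (qq), so II-3 is Qq; II-4 is affected so carries Q and received q from I-2 (qq), so II-4 is Qq.
Every other individual is either homozygous by phenotype or has at least one consistent homozygous assignment, so the count is 4.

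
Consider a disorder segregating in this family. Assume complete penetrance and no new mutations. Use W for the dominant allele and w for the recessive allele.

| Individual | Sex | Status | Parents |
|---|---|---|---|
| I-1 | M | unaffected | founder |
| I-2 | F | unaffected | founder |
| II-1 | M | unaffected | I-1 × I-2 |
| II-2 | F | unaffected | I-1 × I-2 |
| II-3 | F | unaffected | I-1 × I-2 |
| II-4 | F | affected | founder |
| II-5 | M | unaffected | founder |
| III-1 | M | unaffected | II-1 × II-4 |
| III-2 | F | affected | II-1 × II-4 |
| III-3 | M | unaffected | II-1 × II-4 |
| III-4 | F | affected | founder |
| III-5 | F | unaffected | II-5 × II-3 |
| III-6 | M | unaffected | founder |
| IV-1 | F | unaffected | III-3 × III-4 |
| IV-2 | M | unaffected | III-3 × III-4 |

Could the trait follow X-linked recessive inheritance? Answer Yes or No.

Under X-linked recessive, III-1 (unaffected, male) cannot arise from II-1 (unaffected) × II-4 (affected).

No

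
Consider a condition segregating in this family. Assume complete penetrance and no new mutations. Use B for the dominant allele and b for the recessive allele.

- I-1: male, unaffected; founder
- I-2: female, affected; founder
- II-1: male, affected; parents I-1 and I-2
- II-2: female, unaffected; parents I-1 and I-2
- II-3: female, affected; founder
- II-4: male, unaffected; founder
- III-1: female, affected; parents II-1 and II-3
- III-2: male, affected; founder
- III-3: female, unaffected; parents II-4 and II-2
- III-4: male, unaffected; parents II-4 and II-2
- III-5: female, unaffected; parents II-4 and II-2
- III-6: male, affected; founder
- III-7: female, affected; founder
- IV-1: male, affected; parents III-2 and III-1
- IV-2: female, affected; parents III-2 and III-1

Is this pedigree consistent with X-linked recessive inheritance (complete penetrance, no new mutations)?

A consistent assignment under X-linked recessive exists: I-1 X^B Y, I-2 X^b X^b, II-1 X^b Y, II-2 X^B X^b, II-3 X^b X^b, II-4 X^B Y, III-1 X^b X^b, III-2 X^b Y, III-3 X^B X^B, III-4 X^B Y, III-5 X^B X^B, III-6 X^b Y, III-7 X^b X^b, IV-1 X^b Y, IV-2 X^b X^b.
In this assignment every recorded phenotype matches its genotype and every non-founder's genotype is obtainable from its parents' genotypes, so the pedigree is consistent.

Yes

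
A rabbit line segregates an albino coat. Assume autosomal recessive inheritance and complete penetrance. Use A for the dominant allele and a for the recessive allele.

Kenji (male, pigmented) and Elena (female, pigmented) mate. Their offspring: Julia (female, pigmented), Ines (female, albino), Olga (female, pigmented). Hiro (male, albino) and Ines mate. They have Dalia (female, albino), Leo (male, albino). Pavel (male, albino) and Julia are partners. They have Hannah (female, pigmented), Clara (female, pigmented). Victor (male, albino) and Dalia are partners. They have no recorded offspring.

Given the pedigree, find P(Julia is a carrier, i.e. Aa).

Kenji is pigmented so carries A and passed a to Ines (aa), so Kenji is Aa.
Elena is pigmented so carries A and passed a to Ines (aa), so Elena is Aa.
Their cross gives offspring ratios 1/4 AA : 1/2 Aa : 1/4 aa. Conditioning on Julia being pigmented, P(Aa) = 1/2 / 3/4 = 2/3 before taking Julia's own offspring into account.
Pavel is albino, so Pavel is aa.
Now use Julia's offspring. Probability of each recorded status — pigmented daughter Hannah: 1/2 if Julia is Aa, 1 if AA; pigmented daughter Clara: 1/2 if Julia is Aa, 1 if AA.
Bayes: P(Aa) = 2/3·1/4 / (2/3·1/4 + 1/3·1) = 1/3.

1/3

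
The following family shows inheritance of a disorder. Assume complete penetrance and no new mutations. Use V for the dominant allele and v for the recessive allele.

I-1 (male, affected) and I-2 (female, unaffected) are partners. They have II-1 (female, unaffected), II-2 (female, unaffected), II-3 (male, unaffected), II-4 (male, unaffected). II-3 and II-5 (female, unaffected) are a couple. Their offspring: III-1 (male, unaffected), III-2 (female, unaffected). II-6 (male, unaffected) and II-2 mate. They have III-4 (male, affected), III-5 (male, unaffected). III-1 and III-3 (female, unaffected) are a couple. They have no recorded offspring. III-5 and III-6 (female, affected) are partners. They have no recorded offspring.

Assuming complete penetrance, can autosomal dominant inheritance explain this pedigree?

No

Under autosomal dominant, III-4 (affected, male) cannot arise from II-6 (unaffected) × II-2 (unaffected).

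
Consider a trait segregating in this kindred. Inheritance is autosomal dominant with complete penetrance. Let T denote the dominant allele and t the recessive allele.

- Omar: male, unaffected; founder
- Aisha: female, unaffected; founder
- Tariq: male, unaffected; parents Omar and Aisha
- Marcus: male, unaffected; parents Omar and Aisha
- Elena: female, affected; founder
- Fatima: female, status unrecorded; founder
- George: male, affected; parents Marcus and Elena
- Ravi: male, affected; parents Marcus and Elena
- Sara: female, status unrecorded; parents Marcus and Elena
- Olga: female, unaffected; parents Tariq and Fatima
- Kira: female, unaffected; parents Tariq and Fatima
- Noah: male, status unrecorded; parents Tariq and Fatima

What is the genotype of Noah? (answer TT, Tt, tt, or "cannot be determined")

Noah's phenotype is unrecorded, and no parent or child forces a single allele at both positions; consistent genotype assignments exist with Noah as Tt or tt.

cannot be determined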